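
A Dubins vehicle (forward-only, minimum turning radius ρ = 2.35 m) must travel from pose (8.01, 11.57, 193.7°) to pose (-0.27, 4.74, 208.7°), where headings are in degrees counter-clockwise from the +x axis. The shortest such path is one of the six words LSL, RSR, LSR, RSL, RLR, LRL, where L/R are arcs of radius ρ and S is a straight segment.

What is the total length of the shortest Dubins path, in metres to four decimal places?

Let ψ = atan2(Δy, Δx) = atan2(-6.83, -8.28) = -140.4815° be the start→goal bearing.
Normalize: d = |goal − start| / ρ = 10.733466/2.35 = 4.567432, α = (θ_start − ψ) mod 360° = 334.1815° = 5.832567 rad, β = (θ_goal − ψ) mod 360° = 349.1815° = 6.094367 rad.
Common terms: sin α = -0.435522, cos α = 0.900178, sin β = -0.187699, cos β = 0.982227, cos(α−β) = 0.965926, d² = 20.861440. Work in radians in the unit-radius frame; every candidate has L = ρ·(t + p + q).
LSL: p² = 2 + d² − 2cos(α−β) + 2d(sin α − sin β) = 18.665756; p = √p² = 4.320388; φ = atan2(cos β − cos α, d + sin α − sin β) = 0.018992 rad; t = (φ − α) mod 2π = 0.469610 rad, q = (β − φ) mod 2π = 6.075374 rad → L = 2.35·(0.469610 + 4.320388 + 6.075374) = 2.35·10.865373 = 25.533627 m
RSR: p² = 2 + d² − 2cos(α−β) + 2d(sin β − sin α) = 23.193420; p = √p² = 4.815955; φ = atan2(cos α − cos β, d − sin α + sin β) = -0.017038 rad; t = (α − φ) mod 2π = 5.849605 rad, q = (φ − β) mod 2π = 0.171781 rad → L = 2.35·(5.849605 + 4.815955 + 0.171781) = 2.35·10.837341 = 25.467751 m
LSR: p² = d² − 2 + 2cos(α−β) + 2d(sin α + sin β) = 15.100254; p = √p² = 3.885905; φ = atan2(−cos α − cos β, d + sin α + sin β) − atan2(−2, p) = 0.030034 rad; t = (φ − α) mod 2π = 0.480652 rad, q = (φ − β) mod 2π = 0.218853 rad → L = 2.35·(0.480652 + 3.885905 + 0.218853) = 2.35·4.585410 = 10.775714 m
RSL: p² = d² − 2 + 2cos(α−β) − 2d(sin α + sin β) = 26.486328; p = √p² = 5.146487; φ = atan2(cos α + cos β, d − sin α − sin β) − atan2(2, p) = -0.022751 rad; t = (α − φ) mod 2π = 5.855318 rad, q = (β − φ) mod 2π = 6.117118 rad → L = 2.35·(5.855318 + 5.146487 + 6.117118) = 2.35·17.118923 = 40.229469 m
RLR: c = (6 − d² + 2cos(α−β) + 2d(sin α − sin β))/8 = -1.899178, |c| > 1 → infeasible
LRL: c = (6 − d² + 2cos(α−β) − 2d(sin α − sin β))/8 = -1.333219, |c| > 1 → infeasible
Shortest: LSR with L = 10.775714 m ≈ 10.7757 m

10.7757 m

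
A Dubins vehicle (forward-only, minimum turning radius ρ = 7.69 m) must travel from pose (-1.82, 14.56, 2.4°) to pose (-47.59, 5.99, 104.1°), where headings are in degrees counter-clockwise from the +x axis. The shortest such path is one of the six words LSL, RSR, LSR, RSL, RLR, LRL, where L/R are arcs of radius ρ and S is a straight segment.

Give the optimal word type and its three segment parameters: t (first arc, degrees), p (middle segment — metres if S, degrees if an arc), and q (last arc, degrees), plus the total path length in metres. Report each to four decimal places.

RSR: t = 183.8629°, p = 38.6463 m, q = 74.4371°, L = 73.3143 m

Let ψ = atan2(Δy, Δx) = atan2(-8.57, -45.77) = -169.3947° be the start→goal bearing.
Normalize: d = |goal − start| / ρ = 46.565414/7.69 = 6.055320, α = (θ_start − ψ) mod 360° = 171.7947° = 2.998383 rad, β = (θ_goal − ψ) mod 360° = 273.4947° = 4.773383 rad.
Common terms: sin α = 0.142720, cos α = -0.989763, sin β = -0.998140, cos β = 0.060956, cos(α−β) = -0.202787, d² = 36.666906. Work in radians in the unit-radius frame; every candidate has L = ρ·(t + p + q).
LSL: p² = 2 + d² − 2cos(α−β) + 2d(sin α − sin β) = 52.889036; p = √p² = 7.272485; φ = atan2(cos β − cos α, d + sin α − sin β) = 0.144986 rad; t = (φ − α) mod 2π = 3.429788 rad, q = (β − φ) mod 2π = 4.628397 rad → L = 7.69·(3.429788 + 7.272485 + 4.628397) = 7.69·15.330670 = 117.892852 m
RSR: p² = 2 + d² − 2cos(α−β) + 2d(sin β − sin α) = 25.255925; p = √p² = 5.025527; φ = atan2(cos α − cos β, d − sin α + sin β) = -0.210630 rad; t = (α − φ) mod 2π = 3.209014 rad, q = (φ − β) mod 2π = 1.299172 rad → L = 7.69·(3.209014 + 5.025527 + 1.299172) = 7.69·9.533713 = 73.314251 m
LSR: p² = d² − 2 + 2cos(α−β) + 2d(sin α + sin β) = 23.901646; p = √p² = 4.888931; φ = atan2(−cos α − cos β, d + sin α + sin β) − atan2(−2, p) = 0.565072 rad; t = (φ − α) mod 2π = 3.849874 rad, q = (φ − β) mod 2π = 2.074874 rad → L = 7.69·(3.849874 + 4.888931 + 2.074874) = 7.69·10.813679 = 83.157189 m
RSL: p² = d² − 2 + 2cos(α−β) − 2d(sin α + sin β) = 44.621016; p = √p² = 6.679896; φ = atan2(cos α + cos β, d − sin α − sin β) − atan2(2, p) = -0.424511 rad; t = (α − φ) mod 2π = 3.422895 rad, q = (β − φ) mod 2π = 5.197895 rad → L = 7.69·(3.422895 + 6.679896 + 5.197895) = 7.69·15.300686 = 117.662273 m
RLR: c = (6 − d² + 2cos(α−β) + 2d(sin α − sin β))/8 = -2.156991, |c| > 1 → infeasible
LRL: c = (6 − d² + 2cos(α−β) − 2d(sin α − sin β))/8 = -5.611129, |c| > 1 → infeasible
Shortest: RSR with L = 73.314251 m ≈ 73.3143 m
Convert RSR to answer units (arcs ×180/π): t = 3.209014·180/π = 183.8629°, p = ρ·p = 7.69·5.025527 = 38.6463 m, q = 1.299172·180/π = 74.4371°, L = 73.3143 m.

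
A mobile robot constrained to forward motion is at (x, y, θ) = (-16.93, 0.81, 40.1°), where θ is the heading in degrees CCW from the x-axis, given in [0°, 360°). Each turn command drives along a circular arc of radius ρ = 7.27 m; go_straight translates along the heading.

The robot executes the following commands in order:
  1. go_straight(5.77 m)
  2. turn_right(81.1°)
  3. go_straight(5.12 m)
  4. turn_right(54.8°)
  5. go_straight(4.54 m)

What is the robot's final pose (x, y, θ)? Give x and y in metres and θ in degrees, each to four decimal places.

set_pose: (x, y, θ) = (-16.9300, 0.8100, 40.1000°), ρ = 7.27
go_straight(5.77): x += 5.77·cos θ, y += 5.77·sin θ → (-12.5164, 4.5266, 40.1000°)
turn_right(81.1°): centre at ρ to the right, rotate −81.1° → (-3.0641, 4.4524, -41.0000° ≡ 319.0000°)
go_straight(5.12): x += 5.12·cos θ, y += 5.12·sin θ → (0.8000, 1.0933, 319.0000°)
turn_right(54.8°): centre at ρ to the right, rotate −54.8° → (3.2633, -5.1281, 264.2000°)
go_straight(4.54): x += 4.54·cos θ, y += 4.54·sin θ → (2.8045, -9.6448, 264.2000°)

(2.8045, -9.6448, 264.2000°)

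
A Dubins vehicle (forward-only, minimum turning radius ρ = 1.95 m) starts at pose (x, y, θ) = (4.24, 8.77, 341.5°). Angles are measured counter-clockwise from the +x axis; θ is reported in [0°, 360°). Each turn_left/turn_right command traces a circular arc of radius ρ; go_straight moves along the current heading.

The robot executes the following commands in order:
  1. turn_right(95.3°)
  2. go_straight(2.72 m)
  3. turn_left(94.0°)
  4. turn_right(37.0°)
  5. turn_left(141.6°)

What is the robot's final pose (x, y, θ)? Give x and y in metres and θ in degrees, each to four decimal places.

(9.9762, 1.1476, 84.8000°)

set_pose: (x, y, θ) = (4.2400, 8.7700, 341.5000°), ρ = 1.95
turn_right(95.3°): centre at ρ to the right, rotate −95.3° → (5.4054, 6.1339, 246.2000°)
go_straight(2.72): x += 2.72·cos θ, y += 2.72·sin θ → (4.3078, 3.6452, 246.2000°)
turn_left(94.0°): centre at ρ to the left, rotate +94.0° → (5.4314, 1.0235, 340.2000°)
turn_right(37.0°): centre at ρ to the right, rotate −37.0° → (6.4026, 0.2566, 303.2000°)
turn_left(141.6°): centre at ρ to the left, rotate +141.6° → (9.9762, 1.1476, 444.8000° ≡ 84.8000°)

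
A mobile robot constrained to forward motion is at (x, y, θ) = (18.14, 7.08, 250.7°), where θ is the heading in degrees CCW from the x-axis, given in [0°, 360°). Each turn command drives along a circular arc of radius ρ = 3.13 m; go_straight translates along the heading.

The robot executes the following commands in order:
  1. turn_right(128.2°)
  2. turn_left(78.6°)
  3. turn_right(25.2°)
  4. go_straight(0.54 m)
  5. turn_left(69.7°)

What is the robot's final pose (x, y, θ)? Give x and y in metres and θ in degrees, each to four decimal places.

set_pose: (x, y, θ) = (18.1400, 7.0800, 250.7000°), ρ = 3.13
turn_right(128.2°): centre at ρ to the right, rotate −128.2° → (12.5461, 6.4328, 122.5000°)
turn_left(78.6°): centre at ρ to the left, rotate +78.6° → (8.7795, 7.6712, 201.1000°)
turn_right(25.2°): centre at ρ to the right, rotate −25.2° → (7.4289, 7.4693, 175.9000°)
go_straight(0.54): x += 0.54·cos θ, y += 0.54·sin θ → (6.8903, 7.5079, 175.9000°)
turn_left(69.7°): centre at ρ to the left, rotate +69.7° → (3.8161, 5.6789, 245.6000°)

(3.8161, 5.6789, 245.6000°)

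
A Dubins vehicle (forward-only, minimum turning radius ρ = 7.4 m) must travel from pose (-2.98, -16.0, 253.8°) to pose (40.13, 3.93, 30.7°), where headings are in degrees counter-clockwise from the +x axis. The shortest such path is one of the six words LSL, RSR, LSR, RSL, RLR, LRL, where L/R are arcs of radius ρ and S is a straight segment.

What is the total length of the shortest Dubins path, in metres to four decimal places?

Let ψ = atan2(Δy, Δx) = atan2(19.93, 43.11) = 24.8114° be the start→goal bearing.
Normalize: d = |goal − start| / ρ = 47.493968/7.4 = 6.418104, α = (θ_start − ψ) mod 360° = 228.9886° = 3.996606 rad, β = (θ_goal − ψ) mod 360° = 5.8886° = 0.102776 rad.
Common terms: sin α = -0.754579, cos α = -0.656209, sin β = 0.102595, cos β = 0.994723, cos(α−β) = -0.730162, d² = 41.192056. Work in radians in the unit-radius frame; every candidate has L = ρ·(t + p + q).
LSL: p² = 2 + d² − 2cos(α−β) + 2d(sin α − sin β) = 33.649511; p = √p² = 5.800820; φ = atan2(cos β − cos α, d + sin α − sin β) = 0.288593 rad; t = (φ − α) mod 2π = 2.575172 rad, q = (β − φ) mod 2π = 6.097369 rad → L = 7.4·(2.575172 + 5.800820 + 6.097369) = 7.4·14.473361 = 107.102871 m
RSR: p² = 2 + d² − 2cos(α−β) + 2d(sin β − sin α) = 55.655250; p = √p² = 7.460245; φ = atan2(cos α − cos β, d − sin α + sin β) = -0.223145 rad; t = (α − φ) mod 2π = 4.219750 rad, q = (φ − β) mod 2π = 5.957265 rad → L = 7.4·(4.219750 + 7.460245 + 5.957265) = 7.4·17.637260 = 130.515721 m
LSR: p² = d² − 2 + 2cos(α−β) + 2d(sin α + sin β) = 29.362727; p = √p² = 5.418738; φ = atan2(−cos α − cos β, d + sin α + sin β) − atan2(−2, p) = 0.294939 rad; t = (φ − α) mod 2π = 2.581519 rad, q = (φ − β) mod 2π = 0.192163 rad → L = 7.4·(2.581519 + 5.418738 + 0.192163) = 7.4·8.192420 = 60.623906 m
RSL: p² = d² − 2 + 2cos(α−β) − 2d(sin α + sin β) = 46.100737; p = √p² = 6.789752; φ = atan2(cos α + cos β, d − sin α − sin β) − atan2(2, p) = -0.238617 rad; t = (α − φ) mod 2π = 4.235222 rad, q = (β − φ) mod 2π = 0.341393 rad → L = 7.4·(4.235222 + 6.789752 + 0.341393) = 7.4·11.366367 = 84.111117 m
RLR: c = (6 − d² + 2cos(α−β) + 2d(sin α − sin β))/8 = -5.956906, |c| > 1 → infeasible
LRL: c = (6 − d² + 2cos(α−β) − 2d(sin α − sin β))/8 = -3.206189, |c| > 1 → infeasible
Shortest: LSR with L = 60.623906 m ≈ 60.6239 m

60.6239 m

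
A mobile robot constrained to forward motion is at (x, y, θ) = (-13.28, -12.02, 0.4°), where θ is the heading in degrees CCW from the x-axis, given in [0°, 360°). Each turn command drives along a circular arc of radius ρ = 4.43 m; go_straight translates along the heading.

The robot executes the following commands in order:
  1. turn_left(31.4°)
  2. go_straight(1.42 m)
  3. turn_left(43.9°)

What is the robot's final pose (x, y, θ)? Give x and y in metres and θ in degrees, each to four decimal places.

(-7.8113, -7.9360, 75.7000°)

set_pose: (x, y, θ) = (-13.2800, -12.0200, 0.4000°), ρ = 4.43
turn_left(31.4°): centre at ρ to the left, rotate +31.4° → (-10.9765, -11.3551, 31.8000°)
go_straight(1.42): x += 1.42·cos θ, y += 1.42·sin θ → (-9.7697, -10.6069, 31.8000°)
turn_left(43.9°): centre at ρ to the left, rotate +43.9° → (-7.8113, -7.9360, 75.7000°)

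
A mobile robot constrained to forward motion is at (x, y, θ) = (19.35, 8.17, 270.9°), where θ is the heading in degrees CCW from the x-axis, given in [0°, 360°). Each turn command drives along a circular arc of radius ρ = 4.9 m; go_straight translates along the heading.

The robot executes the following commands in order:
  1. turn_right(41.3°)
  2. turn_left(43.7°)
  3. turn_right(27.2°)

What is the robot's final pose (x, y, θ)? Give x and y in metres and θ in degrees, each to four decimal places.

set_pose: (x, y, θ) = (19.3500, 8.1700, 270.9000°), ρ = 4.9
turn_right(41.3°): centre at ρ to the right, rotate −41.3° → (18.1821, 4.9172, 229.6000°)
turn_left(43.7°): centre at ρ to the left, rotate +43.7° → (17.0218, 1.4594, 273.3000°)
turn_right(27.2°): centre at ρ to the right, rotate −27.2° → (16.6098, -0.8079, 246.1000°)

(16.6098, -0.8079, 246.1000°)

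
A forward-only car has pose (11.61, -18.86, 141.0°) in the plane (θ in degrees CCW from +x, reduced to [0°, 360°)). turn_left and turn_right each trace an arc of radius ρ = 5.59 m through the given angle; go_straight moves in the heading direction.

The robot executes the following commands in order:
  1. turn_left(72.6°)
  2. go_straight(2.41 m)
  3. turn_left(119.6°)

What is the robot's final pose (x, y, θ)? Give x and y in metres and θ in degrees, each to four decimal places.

set_pose: (x, y, θ) = (11.6100, -18.8600, 141.0000°), ρ = 5.59
turn_left(72.6°): centre at ρ to the left, rotate +72.6° → (4.9986, -18.5482, 213.6000°)
go_straight(2.41): x += 2.41·cos θ, y += 2.41·sin θ → (2.9913, -19.8819, 213.6000°)
turn_left(119.6°): centre at ρ to the left, rotate +119.6° → (3.5644, -29.5275, 333.2000°)

(3.5644, -29.5275, 333.2000°)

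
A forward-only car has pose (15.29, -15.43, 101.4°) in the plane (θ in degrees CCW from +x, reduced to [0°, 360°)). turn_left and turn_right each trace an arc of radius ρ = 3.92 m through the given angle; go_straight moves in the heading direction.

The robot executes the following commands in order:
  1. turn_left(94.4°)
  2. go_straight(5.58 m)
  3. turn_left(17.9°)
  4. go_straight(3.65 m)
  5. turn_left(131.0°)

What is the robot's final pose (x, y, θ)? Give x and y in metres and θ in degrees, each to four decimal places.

set_pose: (x, y, θ) = (15.2900, -15.4300, 101.4000°), ρ = 3.92
turn_left(94.4°): centre at ρ to the left, rotate +94.4° → (10.3800, -12.4329, 195.8000°)
go_straight(5.58): x += 5.58·cos θ, y += 5.58·sin θ → (5.0108, -13.9522, 195.8000°)
turn_left(17.9°): centre at ρ to the left, rotate +17.9° → (3.9032, -14.4629, 213.7000°)
go_straight(3.65): x += 3.65·cos θ, y += 3.65·sin θ → (0.8665, -16.4881, 213.7000°)
turn_left(131.0°): centre at ρ to the left, rotate +131.0° → (2.0071, -23.5304, 344.7000°)

(2.0071, -23.5304, 344.7000°)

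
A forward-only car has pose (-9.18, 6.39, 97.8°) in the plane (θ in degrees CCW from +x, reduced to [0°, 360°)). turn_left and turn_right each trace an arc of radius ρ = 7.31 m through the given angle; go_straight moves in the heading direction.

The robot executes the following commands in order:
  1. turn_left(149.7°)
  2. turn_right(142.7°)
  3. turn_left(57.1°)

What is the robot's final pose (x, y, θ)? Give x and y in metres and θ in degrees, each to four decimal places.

set_pose: (x, y, θ) = (-9.1800, 6.3900, 97.8000°), ρ = 7.31
turn_left(149.7°): centre at ρ to the left, rotate +149.7° → (-23.1759, 8.1953, 247.5000°)
turn_right(142.7°): centre at ρ to the right, rotate −142.7° → (-36.9970, 9.1254, 104.8000°)
turn_left(57.1°): centre at ρ to the left, rotate +57.1° → (-41.7934, 14.2064, 161.9000°)

(-41.7934, 14.2064, 161.9000°)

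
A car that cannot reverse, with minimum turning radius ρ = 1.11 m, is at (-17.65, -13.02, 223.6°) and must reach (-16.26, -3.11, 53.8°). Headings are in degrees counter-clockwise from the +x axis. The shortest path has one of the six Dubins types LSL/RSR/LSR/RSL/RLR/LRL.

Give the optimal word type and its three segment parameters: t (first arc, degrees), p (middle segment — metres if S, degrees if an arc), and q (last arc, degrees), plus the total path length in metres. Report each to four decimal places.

RSR: t = 153.4528°, p = 8.9846 m, q = 16.3472°, L = 12.2741 m

Let ψ = atan2(Δy, Δx) = atan2(9.91, 1.39) = 82.0156° be the start→goal bearing.
Normalize: d = |goal − start| / ρ = 10.007008/1.11 = 9.015322, α = (θ_start − ψ) mod 360° = 141.5844° = 2.471113 rad, β = (θ_goal − ψ) mod 360° = 331.7844° = 5.790729 rad.
Common terms: sin α = 0.621362, cos α = -0.783524, sin β = -0.472791, cos β = 0.881174, cos(α−β) = -0.984196, d² = 81.276033. Work in radians in the unit-radius frame; every candidate has L = ρ·(t + p + q).
LSL: p² = 2 + d² − 2cos(α−β) + 2d(sin α − sin β) = 104.972711; p = √p² = 10.245619; φ = atan2(cos β − cos α, d + sin α − sin β) = 0.163203 rad; t = (φ − α) mod 2π = 3.975275 rad, q = (β − φ) mod 2π = 5.627527 rad → L = 1.11·(3.975275 + 10.245619 + 5.627527) = 1.11·19.848421 = 22.031747 m
RSR: p² = 2 + d² − 2cos(α−β) + 2d(sin β − sin α) = 65.516137; p = √p² = 8.094204; φ = atan2(cos α − cos β, d − sin α + sin β) = -0.207144 rad; t = (α − φ) mod 2π = 2.678257 rad, q = (φ − β) mod 2π = 0.285312 rad → L = 1.11·(2.678257 + 8.094204 + 0.285312) = 1.11·11.057773 = 12.274128 m
LSR: p² = d² − 2 + 2cos(α−β) + 2d(sin α + sin β) = 79.986461; p = √p² = 8.943515; φ = atan2(−cos α − cos β, d + sin α + sin β) − atan2(−2, p) = 0.209350 rad; t = (φ − α) mod 2π = 4.021423 rad, q = (φ − β) mod 2π = 0.701806 rad → L = 1.11·(4.021423 + 8.943515 + 0.701806) = 1.11·13.666744 = 15.170086 m
RSL: p² = d² − 2 + 2cos(α−β) − 2d(sin α + sin β) = 74.628822; p = √p² = 8.638798; φ = atan2(cos α + cos β, d − sin α − sin β) − atan2(2, p) = -0.216493 rad; t = (α − φ) mod 2π = 2.687606 rad, q = (β − φ) mod 2π = 6.007222 rad → L = 1.11·(2.687606 + 8.638798 + 6.007222) = 1.11·17.333626 = 19.240325 m
RLR: c = (6 − d² + 2cos(α−β) + 2d(sin α − sin β))/8 = -7.189517, |c| > 1 → infeasible
LRL: c = (6 − d² + 2cos(α−β) − 2d(sin α − sin β))/8 = -12.121589, |c| > 1 → infeasible
Shortest: RSR with L = 12.274128 m ≈ 12.2741 m
Convert RSR to answer units (arcs ×180/π): t = 2.678257·180/π = 153.4528°, p = ρ·p = 1.11·8.094204 = 8.9846 m, q = 0.285312·180/π = 16.3472°, L = 12.2741 m.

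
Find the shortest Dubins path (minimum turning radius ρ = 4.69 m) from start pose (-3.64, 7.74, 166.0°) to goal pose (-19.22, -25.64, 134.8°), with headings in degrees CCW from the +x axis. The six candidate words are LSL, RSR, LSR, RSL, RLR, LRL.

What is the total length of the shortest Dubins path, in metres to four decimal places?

45.1631 m

Let ψ = atan2(Δy, Δx) = atan2(-33.38, -15.58) = -115.0207° be the start→goal bearing.
Normalize: d = |goal − start| / ρ = 36.836949/4.69 = 7.854360, α = (θ_start − ψ) mod 360° = 281.0207° = 4.904736 rad, β = (θ_goal − ψ) mod 360° = 249.8207° = 4.360193 rad.
Common terms: sin α = -0.981558, cos α = 0.191163, sin β = -0.938617, cos β = -0.344960, cos(α−β) = 0.855364, d² = 61.690972. Work in radians in the unit-radius frame; every candidate has L = ρ·(t + p + q).
LSL: p² = 2 + d² − 2cos(α−β) + 2d(sin α − sin β) = 61.305697; p = √p² = 7.829795; φ = atan2(cos β − cos α, d + sin α − sin β) = -0.068526 rad; t = (φ − α) mod 2π = 1.309924 rad, q = (β − φ) mod 2π = 4.428719 rad → L = 4.69·(1.309924 + 7.829795 + 4.428719) = 4.69·13.568438 = 63.635974 m
RSR: p² = 2 + d² − 2cos(α−β) + 2d(sin β − sin α) = 62.654791; p = √p² = 7.915478; φ = atan2(cos α − cos β, d − sin α + sin β) = 0.067783 rad; t = (α − φ) mod 2π = 4.836953 rad, q = (φ − β) mod 2π = 1.990775 rad → L = 4.69·(4.836953 + 7.915478 + 1.990775) = 4.69·14.743206 = 69.145636 m
LSR: p² = d² − 2 + 2cos(α−β) + 2d(sin α + sin β) = 31.238197; p = √p² = 5.589114; φ = atan2(−cos α − cos β, d + sin α + sin β) − atan2(−2, p) = 0.369552 rad; t = (φ − α) mod 2π = 1.748002 rad, q = (φ − β) mod 2π = 2.292544 rad → L = 4.69·(1.748002 + 5.589114 + 2.292544) = 4.69·9.629660 = 45.163107 m
RSL: p² = d² − 2 + 2cos(α−β) − 2d(sin α + sin β) = 91.565205; p = √p² = 9.568971; φ = atan2(cos α + cos β, d − sin α − sin β) − atan2(2, p) = -0.221776 rad; t = (α − φ) mod 2π = 5.126512 rad, q = (β − φ) mod 2π = 4.581969 rad → L = 4.69·(5.126512 + 9.568971 + 4.581969) = 4.69·19.277451 = 90.411247 m
RLR: c = (6 − d² + 2cos(α−β) + 2d(sin α − sin β))/8 = -6.831849, |c| > 1 → infeasible
LRL: c = (6 − d² + 2cos(α−β) − 2d(sin α − sin β))/8 = -6.663212, |c| > 1 → infeasible
Shortest: LSR with L = 45.163107 m ≈ 45.1631 m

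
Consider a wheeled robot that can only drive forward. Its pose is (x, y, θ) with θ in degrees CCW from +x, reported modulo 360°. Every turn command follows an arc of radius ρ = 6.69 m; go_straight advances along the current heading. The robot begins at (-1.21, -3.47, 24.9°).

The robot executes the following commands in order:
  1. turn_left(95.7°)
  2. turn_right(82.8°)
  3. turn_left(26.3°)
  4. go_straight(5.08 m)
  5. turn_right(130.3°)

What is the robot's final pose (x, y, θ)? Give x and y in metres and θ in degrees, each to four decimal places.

set_pose: (x, y, θ) = (-1.2100, -3.4700, 24.9000°), ρ = 6.69
turn_left(95.7°): centre at ρ to the left, rotate +95.7° → (1.7316, 6.0036, 120.6000°)
turn_right(82.8°): centre at ρ to the right, rotate −82.8° → (3.3897, 14.6952, 37.8000°)
turn_left(26.3°): centre at ρ to the left, rotate +26.3° → (5.3073, 17.0592, 64.1000°)
go_straight(5.08): x += 5.08·cos θ, y += 5.08·sin θ → (7.5263, 21.6289, 64.1000°)
turn_right(130.3°): centre at ρ to the right, rotate −130.3° → (19.6654, 21.4064, -66.2000° ≡ 293.8000°)

(19.6654, 21.4064, 293.8000°)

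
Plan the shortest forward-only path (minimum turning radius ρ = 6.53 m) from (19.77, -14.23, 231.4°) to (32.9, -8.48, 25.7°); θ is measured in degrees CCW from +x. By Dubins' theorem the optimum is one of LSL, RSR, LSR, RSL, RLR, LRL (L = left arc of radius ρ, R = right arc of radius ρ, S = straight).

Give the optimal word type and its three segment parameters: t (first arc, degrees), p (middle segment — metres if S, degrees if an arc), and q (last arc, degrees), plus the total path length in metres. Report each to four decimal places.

Let ψ = atan2(Δy, Δx) = atan2(5.75, 13.13) = 23.6500° be the start→goal bearing.
Normalize: d = |goal − start| / ρ = 14.333855/6.53 = 2.195077, α = (θ_start − ψ) mod 360° = 207.7500° = 3.625922 rad, β = (θ_goal − ψ) mod 360° = 2.0500° = 0.035780 rad.
Common terms: sin α = -0.465615, cos α = -0.884987, sin β = 0.035772, cos β = 0.999360, cos(α−β) = -0.901077, d² = 4.818365. Work in radians in the unit-radius frame; every candidate has L = ρ·(t + p + q).
LSL: p² = 2 + d² − 2cos(α−β) + 2d(sin α − sin β) = 6.419353; p = √p² = 2.533644; φ = atan2(cos β − cos α, d + sin α − sin β) = 0.838633 rad; t = (φ − α) mod 2π = 3.495897 rad, q = (β − φ) mod 2π = 5.480332 rad → L = 6.53·(3.495897 + 2.533644 + 5.480332) = 6.53·11.509872 = 75.159467 m
RSR: p² = 2 + d² − 2cos(α−β) + 2d(sin β − sin α) = 10.821685; p = √p² = 3.289633; φ = atan2(cos α − cos β, d − sin α + sin β) = -0.609935 rad; t = (α − φ) mod 2π = 4.235857 rad, q = (φ − β) mod 2π = 5.637471 rad → L = 6.53·(4.235857 + 3.289633 + 5.637471) = 6.53·13.162960 = 85.954132 m
LSR: p² = d² − 2 + 2cos(α−β) + 2d(sin α + sin β) = -0.870866 < 0 → infeasible
RSL: p² = d² − 2 + 2cos(α−β) − 2d(sin α + sin β) = 2.903287; p = √p² = 1.703903; φ = atan2(cos α + cos β, d − sin α − sin β) − atan2(2, p) = -0.821626 rad; t = (α − φ) mod 2π = 4.447548 rad, q = (β − φ) mod 2π = 0.857406 rad → L = 6.53·(4.447548 + 1.703903 + 0.857406) = 6.53·7.008857 = 45.767837 m
RLR: c = (6 − d² + 2cos(α−β) + 2d(sin α − sin β))/8 = -0.352711; p = 2π − arccos c = 4.351923 rad; φ = atan2(cos α − cos β, d − sin α + sin β) = -0.609935 rad; t = (α − φ + p/2) mod 2π = 0.128633 rad, q = (α − β − t + p) mod 2π = 1.530247 rad → L = 6.53·(0.128633 + 4.351923 + 1.530247) = 6.53·6.010802 = 39.250540 m
LRL: c = (6 − d² + 2cos(α−β) − 2d(sin α − sin β))/8 = 0.197581; p = 2π − arccos c = 4.911279 rad; φ = atan2(cos β − cos α, d + sin α − sin β) = 0.838633 rad; t = (φ − α + p/2) mod 2π = 5.951536 rad, q = (β − α − t + p) mod 2π = 1.652786 rad → L = 6.53·(5.951536 + 4.911279 + 1.652786) = 6.53·12.515600 = 81.726869 m
Shortest: RLR with L = 39.250540 m ≈ 39.2505 m
Convert RLR to answer units (arcs ×180/π): t = 0.128633·180/π = 7.3701°, p = 4.351923·180/π = 249.3468°, q = 1.530247·180/π = 87.6767°, L = 39.2505 m.

RLR: t = 7.3701°, p = 249.3468°, q = 87.6767°, L = 39.2505 m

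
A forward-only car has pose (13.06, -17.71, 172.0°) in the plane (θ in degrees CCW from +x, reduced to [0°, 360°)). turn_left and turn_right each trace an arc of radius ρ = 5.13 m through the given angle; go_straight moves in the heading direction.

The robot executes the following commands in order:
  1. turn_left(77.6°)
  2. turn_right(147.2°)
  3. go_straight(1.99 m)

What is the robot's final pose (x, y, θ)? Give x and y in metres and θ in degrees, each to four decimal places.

(-2.7081, -18.3717, 102.4000°)

set_pose: (x, y, θ) = (13.0600, -17.7100, 172.0000°), ρ = 5.13
turn_left(77.6°): centre at ρ to the left, rotate +77.6° → (7.5378, -21.0019, 249.6000°)
turn_right(147.2°): centre at ρ to the right, rotate −147.2° → (-2.2808, -20.3153, 102.4000°)
go_straight(1.99): x += 1.99·cos θ, y += 1.99·sin θ → (-2.7081, -18.3717, 102.4000°)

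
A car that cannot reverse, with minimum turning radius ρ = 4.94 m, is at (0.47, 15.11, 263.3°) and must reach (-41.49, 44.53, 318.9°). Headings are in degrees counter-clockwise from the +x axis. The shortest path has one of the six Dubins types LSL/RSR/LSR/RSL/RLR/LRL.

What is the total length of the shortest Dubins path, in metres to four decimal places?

Let ψ = atan2(Δy, Δx) = atan2(29.42, -41.96) = 144.9640° be the start→goal bearing.
Normalize: d = |goal − start| / ρ = 51.246249/4.94 = 10.373735, α = (θ_start − ψ) mod 360° = 118.3360° = 2.065353 rad, β = (θ_goal − ψ) mod 360° = 173.9360° = 3.035756 rad.
Common terms: sin α = 0.880179, cos α = -0.474641, sin β = 0.105640, cos β = -0.994404, cos(α−β) = 0.564967, d² = 107.614368. Work in radians in the unit-radius frame; every candidate has L = ρ·(t + p + q).
LSL: p² = 2 + d² − 2cos(α−β) + 2d(sin α − sin β) = 124.554177; p = √p² = 11.160384; φ = atan2(cos β − cos α, d + sin α − sin β) = -0.046589 rad; t = (φ − α) mod 2π = 4.171244 rad, q = (β − φ) mod 2π = 3.082345 rad → L = 4.94·(4.171244 + 11.160384 + 3.082345) = 4.94·18.413973 = 90.965025 m
RSR: p² = 2 + d² − 2cos(α−β) + 2d(sin β − sin α) = 92.414692; p = √p² = 9.613256; φ = atan2(cos α − cos β, d − sin α + sin β) = 0.054094 rad; t = (α − φ) mod 2π = 2.011259 rad, q = (φ − β) mod 2π = 3.301523 rad → L = 4.94·(2.011259 + 9.613256 + 3.301523) = 4.94·14.926038 = 73.734629 m
LSR: p² = d² − 2 + 2cos(α−β) + 2d(sin α + sin β) = 127.197551; p = √p² = 11.278189; φ = atan2(−cos α − cos β, d + sin α + sin β) − atan2(−2, p) = 0.304118 rad; t = (φ − α) mod 2π = 4.521950 rad, q = (φ − β) mod 2π = 3.551547 rad → L = 4.94·(4.521950 + 11.278189 + 3.551547) = 4.94·19.351687 = 95.597332 m
RSL: p² = d² − 2 + 2cos(α−β) − 2d(sin α + sin β) = 86.291054; p = √p² = 9.289298; φ = atan2(cos α + cos β, d − sin α − sin β) − atan2(2, p) = -0.367288 rad; t = (α − φ) mod 2π = 2.432641 rad, q = (β − φ) mod 2π = 3.403044 rad → L = 4.94·(2.432641 + 9.289298 + 3.403044) = 4.94·15.124982 = 74.717413 m
RLR: c = (6 − d² + 2cos(α−β) + 2d(sin α − sin β))/8 = -10.551837, |c| > 1 → infeasible
LRL: c = (6 − d² + 2cos(α−β) − 2d(sin α − sin β))/8 = -14.569272, |c| > 1 → infeasible
Shortest: RSR with L = 73.734629 m ≈ 73.7346 m

73.7346 m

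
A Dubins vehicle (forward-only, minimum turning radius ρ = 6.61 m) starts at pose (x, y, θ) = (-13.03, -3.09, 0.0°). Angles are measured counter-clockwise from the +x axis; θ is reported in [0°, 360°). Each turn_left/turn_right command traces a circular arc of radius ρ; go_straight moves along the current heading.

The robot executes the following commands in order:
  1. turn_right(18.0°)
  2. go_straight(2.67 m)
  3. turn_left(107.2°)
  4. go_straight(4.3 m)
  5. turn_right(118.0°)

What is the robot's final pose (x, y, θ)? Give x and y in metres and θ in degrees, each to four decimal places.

set_pose: (x, y, θ) = (-13.0300, -3.0900, 0.0000°), ρ = 6.61
turn_right(18.0°): centre at ρ to the right, rotate −18.0° → (-10.9874, -3.4135, -18.0000° ≡ 342.0000°)
go_straight(2.67): x += 2.67·cos θ, y += 2.67·sin θ → (-8.4481, -4.2386, 342.0000°)
turn_left(107.2°): centre at ρ to the left, rotate +107.2° → (0.2039, 1.9556, 449.2000° ≡ 89.2000°)
go_straight(4.3): x += 4.3·cos θ, y += 4.3·sin θ → (0.2639, 6.2552, 89.2000°)
turn_right(118.0°): centre at ρ to the right, rotate −118.0° → (10.0577, 11.9553, -28.8000° ≡ 331.2000°)

(10.0577, 11.9553, 331.2000°)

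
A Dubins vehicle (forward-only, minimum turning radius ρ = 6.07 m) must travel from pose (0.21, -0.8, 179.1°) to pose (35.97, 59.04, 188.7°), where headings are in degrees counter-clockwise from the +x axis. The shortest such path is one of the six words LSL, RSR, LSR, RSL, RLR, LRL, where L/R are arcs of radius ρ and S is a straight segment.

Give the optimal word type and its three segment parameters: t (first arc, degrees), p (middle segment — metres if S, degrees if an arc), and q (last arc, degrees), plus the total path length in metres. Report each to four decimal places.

RSL: t = 138.1851°, p = 58.9318 m, q = 147.7851°, L = 89.2279 m

Let ψ = atan2(Δy, Δx) = atan2(59.84, 35.76) = 59.1377° be the start→goal bearing.
Normalize: d = |goal − start| / ρ = 69.710854/6.07 = 11.484490, α = (θ_start − ψ) mod 360° = 119.9623° = 2.093737 rad, β = (θ_goal − ψ) mod 360° = 129.5623° = 2.261288 rad.
Common terms: sin α = 0.866354, cos α = -0.499430, sin β = 0.770933, cos β = -0.636916, cos(α−β) = 0.985996, d² = 131.893510. Work in radians in the unit-radius frame; every candidate has L = ρ·(t + p + q).
LSL: p² = 2 + d² − 2cos(α−β) + 2d(sin α − sin β) = 134.113256; p = √p² = 11.580728; φ = atan2(cos β − cos α, d + sin α − sin β) = -0.011872 rad; t = (φ − α) mod 2π = 4.177576 rad, q = (β − φ) mod 2π = 2.273160 rad → L = 6.07·(4.177576 + 11.580728 + 2.273160) = 6.07·18.031465 = 109.450991 m
RSR: p² = 2 + d² − 2cos(α−β) + 2d(sin β − sin α) = 129.729781; p = √p² = 11.389898; φ = atan2(cos α − cos β, d − sin α + sin β) = 0.012071 rad; t = (α − φ) mod 2π = 2.081665 rad, q = (φ − β) mod 2π = 4.033968 rad → L = 6.07·(2.081665 + 11.389898 + 4.033968) = 6.07·17.505532 = 106.258578 m
LSR: p² = d² − 2 + 2cos(α−β) + 2d(sin α + sin β) = 169.472322; p = √p² = 13.018154; φ = atan2(−cos α − cos β, d + sin α + sin β) − atan2(−2, p) = 0.238824 rad; t = (φ − α) mod 2π = 4.428273 rad, q = (φ − β) mod 2π = 4.260721 rad → L = 6.07·(4.428273 + 13.018154 + 4.260721) = 6.07·21.707148 = 131.762388 m
RSL: p² = d² − 2 + 2cos(α−β) − 2d(sin α + sin β) = 94.258682; p = √p² = 9.708691; φ = atan2(cos α + cos β, d − sin α − sin β) − atan2(2, p) = -0.318049 rad; t = (α − φ) mod 2π = 2.411785 rad, q = (β − φ) mod 2π = 2.579337 rad → L = 6.07·(2.411785 + 9.708691 + 2.579337) = 6.07·14.699813 = 89.227866 m
RLR: c = (6 − d² + 2cos(α−β) + 2d(sin α − sin β))/8 = -15.216223, |c| > 1 → infeasible
LRL: c = (6 − d² + 2cos(α−β) − 2d(sin α − sin β))/8 = -15.764157, |c| > 1 → infeasible
Shortest: RSL with L = 89.227866 m ≈ 89.2279 m
Convert RSL to answer units (arcs ×180/π): t = 2.411785·180/π = 138.1851°, p = ρ·p = 6.07·9.708691 = 58.9318 m, q = 2.579337·180/π = 147.7851°, L = 89.2279 m.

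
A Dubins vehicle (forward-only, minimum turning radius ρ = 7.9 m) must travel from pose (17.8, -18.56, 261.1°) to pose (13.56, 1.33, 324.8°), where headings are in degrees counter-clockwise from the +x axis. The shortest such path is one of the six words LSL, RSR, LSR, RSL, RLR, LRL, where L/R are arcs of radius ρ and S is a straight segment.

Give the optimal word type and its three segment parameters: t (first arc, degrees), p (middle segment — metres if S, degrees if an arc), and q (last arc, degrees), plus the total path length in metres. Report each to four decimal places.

Let ψ = atan2(Δy, Δx) = atan2(19.89, -4.24) = 102.0338° be the start→goal bearing.
Normalize: d = |goal − start| / ρ = 20.336905/7.9 = 2.574292, α = (θ_start − ψ) mod 360° = 159.0662° = 2.776230 rad, β = (θ_goal − ψ) mod 360° = 222.7662° = 3.888004 rad.
Common terms: sin α = 0.357288, cos α = -0.933994, sin β = -0.679009, cos β = -0.734130, cos(α−β) = 0.443071, d² = 6.626978. Work in radians in the unit-radius frame; every candidate has L = ρ·(t + p + q).
LSL: p² = 2 + d² − 2cos(α−β) + 2d(sin α − sin β) = 13.076299; p = √p² = 3.616117; φ = atan2(cos β − cos α, d + sin α − sin β) = 0.055299 rad; t = (φ − α) mod 2π = 3.562254 rad, q = (β − φ) mod 2π = 3.832706 rad → L = 7.9·(3.562254 + 3.616117 + 3.832706) = 7.9·11.011077 = 86.987505 m
RSR: p² = 2 + d² − 2cos(α−β) + 2d(sin β − sin α) = 2.405373; p = √p² = 1.550926; φ = atan2(cos α − cos β, d − sin α + sin β) = -0.129227 rad; t = (α − φ) mod 2π = 2.905457 rad, q = (φ − β) mod 2π = 2.265954 rad → L = 7.9·(2.905457 + 1.550926 + 2.265954) = 7.9·6.722337 = 53.106462 m
LSR: p² = d² − 2 + 2cos(α−β) + 2d(sin α + sin β) = 3.856715; p = √p² = 1.963852; φ = atan2(−cos α − cos β, d + sin α + sin β) − atan2(−2, p) = 1.431938 rad; t = (φ − α) mod 2π = 4.938894 rad, q = (φ − β) mod 2π = 3.827119 rad → L = 7.9·(4.938894 + 1.963852 + 3.827119) = 7.9·10.729865 = 84.765930 m
RSL: p² = d² − 2 + 2cos(α−β) − 2d(sin α + sin β) = 7.169525; p = √p² = 2.677597; φ = atan2(cos α + cos β, d − sin α − sin β) − atan2(2, p) = -1.164130 rad; t = (α − φ) mod 2π = 3.940359 rad, q = (β − φ) mod 2π = 5.052134 rad → L = 7.9·(3.940359 + 2.677597 + 5.052134) = 7.9·11.670091 = 92.193715 m
RLR: c = (6 − d² + 2cos(α−β) + 2d(sin α − sin β))/8 = 0.699328; p = 2π − arccos c = 5.486846 rad; φ = atan2(cos α − cos β, d − sin α + sin β) = -0.129227 rad; t = (α − φ + p/2) mod 2π = 5.648880 rad, q = (α − β − t + p) mod 2π = 5.009377 rad → L = 7.9·(5.648880 + 5.486846 + 5.009377) = 7.9·16.145104 = 127.546318 m
LRL: c = (6 − d² + 2cos(α−β) − 2d(sin α − sin β))/8 = -0.634537; p = 2π − arccos c = 4.024979 rad; φ = atan2(cos β − cos α, d + sin α − sin β) = 0.055299 rad; t = (φ − α + p/2) mod 2π = 5.574744 rad, q = (β − α − t + p) mod 2π = 5.845195 rad → L = 7.9·(5.574744 + 4.024979 + 5.845195) = 7.9·15.444919 = 122.014856 m
Shortest: RSR with L = 53.106462 m ≈ 53.1065 m
Convert RSR to answer units (arcs ×180/π): t = 2.905457·180/π = 166.4704°, p = ρ·p = 7.9·1.550926 = 12.2523 m, q = 2.265954·180/π = 129.8296°, L = 53.1065 m.

RSR: t = 166.4704°, p = 12.2523 m, q = 129.8296°, L = 53.1065 m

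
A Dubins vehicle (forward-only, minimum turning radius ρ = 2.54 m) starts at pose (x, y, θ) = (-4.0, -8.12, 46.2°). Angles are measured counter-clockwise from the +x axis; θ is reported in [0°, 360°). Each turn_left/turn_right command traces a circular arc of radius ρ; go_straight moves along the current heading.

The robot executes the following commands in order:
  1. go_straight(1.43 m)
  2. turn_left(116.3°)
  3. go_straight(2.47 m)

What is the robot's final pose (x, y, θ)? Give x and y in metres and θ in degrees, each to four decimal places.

(-6.4354, -2.1647, 162.5000°)

set_pose: (x, y, θ) = (-4.0000, -8.1200, 46.2000°), ρ = 2.54
go_straight(1.43): x += 1.43·cos θ, y += 1.43·sin θ → (-3.0102, -7.0879, 46.2000°)
turn_left(116.3°): centre at ρ to the left, rotate +116.3° → (-4.0797, -2.9074, 162.5000°)
go_straight(2.47): x += 2.47·cos θ, y += 2.47·sin θ → (-6.4354, -2.1647, 162.5000°)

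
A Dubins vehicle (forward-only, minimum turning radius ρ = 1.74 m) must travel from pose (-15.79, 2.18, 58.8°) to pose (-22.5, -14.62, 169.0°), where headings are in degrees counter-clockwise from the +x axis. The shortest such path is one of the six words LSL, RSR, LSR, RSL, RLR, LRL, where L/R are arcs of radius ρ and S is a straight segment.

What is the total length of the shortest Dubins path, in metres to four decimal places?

Let ψ = atan2(Δy, Δx) = atan2(-16.80, -6.71) = -111.7720° be the start→goal bearing.
Normalize: d = |goal − start| / ρ = 18.090442/1.74 = 10.396806, α = (θ_start − ψ) mod 360° = 170.5720° = 2.977043 rad, β = (θ_goal − ψ) mod 360° = 280.7720° = 4.900396 rad.
Common terms: sin α = 0.163808, cos α = -0.986492, sin β = -0.982379, cos β = 0.186901, cos(α−β) = -0.345298, d² = 108.093572. Work in radians in the unit-radius frame; every candidate has L = ρ·(t + p + q).
LSL: p² = 2 + d² − 2cos(α−β) + 2d(sin α − sin β) = 134.617530; p = √p² = 11.602479; φ = atan2(cos β − cos α, d + sin α − sin β) = 0.101306 rad; t = (φ − α) mod 2π = 3.407448 rad, q = (β − φ) mod 2π = 4.799090 rad → L = 1.74·(3.407448 + 11.602479 + 4.799090) = 1.74·19.809018 = 34.467691 m
RSR: p² = 2 + d² − 2cos(α−β) + 2d(sin β − sin α) = 86.950807; p = √p² = 9.324742; φ = atan2(cos α − cos β, d − sin α + sin β) = -0.126171 rad; t = (α − φ) mod 2π = 3.103214 rad, q = (φ − β) mod 2π = 1.256618 rad → L = 1.74·(3.103214 + 9.324742 + 1.256618) = 1.74·13.684574 = 23.811159 m
LSR: p² = d² − 2 + 2cos(α−β) + 2d(sin α + sin β) = 88.381935; p = √p² = 9.401167; φ = atan2(−cos α − cos β, d + sin α + sin β) − atan2(−2, p) = 0.292901 rad; t = (φ − α) mod 2π = 3.599044 rad, q = (φ − β) mod 2π = 1.675691 rad → L = 1.74·(3.599044 + 9.401167 + 1.675691) = 1.74·14.675901 = 25.536068 m
RSL: p² = d² − 2 + 2cos(α−β) − 2d(sin α + sin β) = 122.424017; p = √p² = 11.064539; φ = atan2(cos α + cos β, d − sin α − sin β) − atan2(2, p) = -0.250000 rad; t = (α − φ) mod 2π = 3.227044 rad, q = (β − φ) mod 2π = 5.150396 rad → L = 1.74·(3.227044 + 11.064539 + 5.150396) = 1.74·19.441979 = 33.829043 m
RLR: c = (6 − d² + 2cos(α−β) + 2d(sin α − sin β))/8 = -9.868851, |c| > 1 → infeasible
LRL: c = (6 − d² + 2cos(α−β) − 2d(sin α − sin β))/8 = -15.827191, |c| > 1 → infeasible
Shortest: RSR with L = 23.811159 m ≈ 23.8112 m

23.8112 m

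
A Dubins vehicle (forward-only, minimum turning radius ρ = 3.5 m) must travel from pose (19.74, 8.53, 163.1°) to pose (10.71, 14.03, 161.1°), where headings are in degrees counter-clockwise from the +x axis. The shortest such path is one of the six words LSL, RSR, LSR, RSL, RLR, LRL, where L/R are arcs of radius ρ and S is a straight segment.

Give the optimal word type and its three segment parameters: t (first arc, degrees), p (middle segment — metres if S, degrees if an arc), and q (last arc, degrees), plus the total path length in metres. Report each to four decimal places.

Let ψ = atan2(Δy, Δx) = atan2(5.50, -9.03) = 148.6552° be the start→goal bearing.
Normalize: d = |goal − start| / ρ = 10.573122/3.5 = 3.020892, α = (θ_start − ψ) mod 360° = 14.4448° = 0.252109 rad, β = (θ_goal − ψ) mod 360° = 12.4448° = 0.217203 rad.
Common terms: sin α = 0.249447, cos α = 0.968388, sin β = 0.215499, cos β = 0.976504, cos(α−β) = 0.999391, d² = 9.125788. Work in radians in the unit-radius frame; every candidate has L = ρ·(t + p + q).
LSL: p² = 2 + d² − 2cos(α−β) + 2d(sin α − sin β) = 9.332114; p = √p² = 3.054851; φ = atan2(cos β − cos α, d + sin α − sin β) = 0.002657 rad; t = (φ − α) mod 2π = 6.033733 rad, q = (β − φ) mod 2π = 0.214546 rad → L = 3.5·(6.033733 + 3.054851 + 0.214546) = 3.5·9.303130 = 32.560954 m
RSR: p² = 2 + d² − 2cos(α−β) + 2d(sin β − sin α) = 8.921898; p = √p² = 2.986955; φ = atan2(cos α − cos β, d − sin α + sin β) = -0.002717 rad; t = (α − φ) mod 2π = 0.254826 rad, q = (φ − β) mod 2π = 6.063266 rad → L = 3.5·(0.254826 + 2.986955 + 6.063266) = 3.5·9.305047 = 32.567663 m
LSR: p² = d² − 2 + 2cos(α−β) + 2d(sin α + sin β) = 11.933672; p = √p² = 3.454515; φ = atan2(−cos α − cos β, d + sin α + sin β) − atan2(−2, p) = 0.015880 rad; t = (φ − α) mod 2π = 6.046956 rad, q = (φ − β) mod 2π = 6.081863 rad → L = 3.5·(6.046956 + 3.454515 + 6.081863) = 3.5·15.583333 = 54.541667 m
RSL: p² = d² − 2 + 2cos(α−β) − 2d(sin α + sin β) = 6.315467; p = √p² = 2.513059; φ = atan2(cos α + cos β, d − sin α − sin β) − atan2(2, p) = -0.021742 rad; t = (α − φ) mod 2π = 0.273851 rad, q = (β − φ) mod 2π = 0.238945 rad → L = 3.5·(0.273851 + 2.513059 + 0.238945) = 3.5·3.025855 = 10.590493 m
RLR: c = (6 − d² + 2cos(α−β) + 2d(sin α − sin β))/8 = -0.115237; p = 2π − arccos c = 4.596895 rad; φ = atan2(cos α − cos β, d − sin α + sin β) = -0.002717 rad; t = (α − φ + p/2) mod 2π = 2.553274 rad, q = (α − β − t + p) mod 2π = 2.078528 rad → L = 3.5·(2.553274 + 4.596895 + 2.078528) = 3.5·9.228697 = 32.300439 m
LRL: c = (6 − d² + 2cos(α−β) − 2d(sin α − sin β))/8 = -0.166514; p = 2π − arccos c = 4.545095 rad; φ = atan2(cos β − cos α, d + sin α − sin β) = 0.002657 rad; t = (φ − α + p/2) mod 2π = 2.023095 rad, q = (β − α − t + p) mod 2π = 2.487094 rad → L = 3.5·(2.023095 + 4.545095 + 2.487094) = 3.5·9.055284 = 31.693495 m
Shortest: RSL with L = 10.590493 m ≈ 10.5905 m
Convert RSL to answer units (arcs ×180/π): t = 0.273851·180/π = 15.6905°, p = ρ·p = 3.5·2.513059 = 8.7957 m, q = 0.238945·180/π = 13.6905°, L = 10.5905 m.

RSL: t = 15.6905°, p = 8.7957 m, q = 13.6905°, L = 10.5905 m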